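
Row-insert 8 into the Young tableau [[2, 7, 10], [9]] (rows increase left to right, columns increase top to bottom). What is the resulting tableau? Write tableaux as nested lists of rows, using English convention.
In row 1, 8 replaces 10 (the leftmost entry greater than 8); 10 is bumped to row 2. 10 is appended to row 2. The new tableau is [[2, 7, 8], [9, 10]].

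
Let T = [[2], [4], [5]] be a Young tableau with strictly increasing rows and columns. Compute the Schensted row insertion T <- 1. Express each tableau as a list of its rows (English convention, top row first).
In row 1, 1 replaces 2 (the leftmost entry greater than 1); 2 is bumped to row 2. In row 2, 2 replaces 4 (the leftmost entry greater than 2); 4 is bumped to row 3. In row 3, 4 replaces 5 (the leftmost entry greater than 4); 5 is bumped to row 4. 5 starts a new row 4. The new tableau is [[1], [2], [4], [5]].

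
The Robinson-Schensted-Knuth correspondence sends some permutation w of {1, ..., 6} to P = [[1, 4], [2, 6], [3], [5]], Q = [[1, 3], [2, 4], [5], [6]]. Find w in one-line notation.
Reverse the RSK construction: for i from n down to 1, find the cell of Q containing i, remove the entry at that cell from P, and reverse-bump it up through P; the value ejected from row 1 is w(i).

Step i=6: Q has 6 at row 4, column 1; remove 5 from row 4 of P and reverse-bump: 5 enters row 3 and ejects 3; 3 enters row 2 and ejects 2; 2 enters row 1 and ejects 1. So w(6) = 1. P is now [[2, 4], [3, 6], [5]].
Step i=5: Q has 5 at row 3, column 1; remove 5 from row 3 of P and reverse-bump: 5 enters row 2 and ejects 3; 3 enters row 1 and ejects 2. So w(5) = 2. P is now [[3, 4], [5, 6]].
Step i=4: Q has 4 at row 2, column 2; remove 6 from row 2 of P and reverse-bump: 6 enters row 1 and ejects 4. So w(4) = 4. P is now [[3, 6], [5]].
Step i=3: Q has 3 at row 1, column 2; remove that cell from P, ejecting 6. So w(3) = 6. P is now [[3], [5]].
Step i=2: Q has 2 at row 2, column 1; remove 5 from row 2 of P and reverse-bump: 5 enters row 1 and ejects 3. So w(2) = 3. P is now [[5]].
Step i=1: Q has 1 at row 1, column 1; remove that cell from P, ejecting 5. So w(1) = 5. P is now [].

So w = 5 3 6 4 2 1.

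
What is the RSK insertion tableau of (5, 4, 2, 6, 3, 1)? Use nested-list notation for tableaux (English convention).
P = [[1, 3], [2, 6], [4], [5]]

Insert 5: appended to row 1. P = [[5]].
Insert 4: 4 bumps 5 from row 1; 5 starts row 2. P = [[4], [5]].
Insert 2: 2 bumps 4 from row 1; 4 bumps 5 from row 2; 5 starts row 3. P = [[2], [4], [5]].
Insert 6: appended to row 1. P = [[2, 6], [4], [5]].
Insert 3: 3 bumps 6 from row 1; 6 appends to row 2. P = [[2, 3], [4, 6], [5]].
Insert 1: 1 bumps 2 from row 1; 2 bumps 4 from row 2; 4 bumps 5 from row 3; 5 starts row 4. P = [[1, 3], [2, 6], [4], [5]].

So P = [[1, 3], [2, 6], [4], [5]].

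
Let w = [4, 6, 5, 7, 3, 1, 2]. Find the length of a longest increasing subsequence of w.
3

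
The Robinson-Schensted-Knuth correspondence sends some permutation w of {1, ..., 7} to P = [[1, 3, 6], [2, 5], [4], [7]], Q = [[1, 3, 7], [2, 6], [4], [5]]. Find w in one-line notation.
7 4 5 2 1 3 6

Reverse the RSK construction: for i from n down to 1, find the cell of Q containing i, remove the entry at that cell from P, and reverse-bump it up through P; the value ejected from row 1 is w(i).

Step i=7: Q has 7 at row 1, column 3; remove that cell from P, ejecting 6. So w(7) = 6. P is now [[1, 3], [2, 5], [4], [7]].
Step i=6: Q has 6 at row 2, column 2; remove 5 from row 2 of P and reverse-bump: 5 enters row 1 and ejects 3. So w(6) = 3. P is now [[1, 5], [2], [4], [7]].
Step i=5: Q has 5 at row 4, column 1; remove 7 from row 4 of P and reverse-bump: 7 enters row 3 and ejects 4; 4 enters row 2 and ejects 2; 2 enters row 1 and ejects 1. So w(5) = 1. P is now [[2, 5], [4], [7]].
Step i=4: Q has 4 at row 3, column 1; remove 7 from row 3 of P and reverse-bump: 7 enters row 2 and ejects 4; 4 enters row 1 and ejects 2. So w(4) = 2. P is now [[4, 5], [7]].
Step i=3: Q has 3 at row 1, column 2; remove that cell from P, ejecting 5. So w(3) = 5. P is now [[4], [7]].
Step i=2: Q has 2 at row 2, column 1; remove 7 from row 2 of P and reverse-bump: 7 enters row 1 and ejects 4. So w(2) = 4. P is now [[7]].
Step i=1: Q has 1 at row 1, column 1; remove that cell from P, ejecting 7. So w(1) = 7. P is now [].

So w = 7 4 5 2 1 3 6.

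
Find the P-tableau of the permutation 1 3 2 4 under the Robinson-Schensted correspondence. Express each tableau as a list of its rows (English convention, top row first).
After inserting 1: P = [[1]].
After inserting 3: P = [[1, 3]].
After inserting 2: P = [[1, 2], [3]].
After inserting 4: P = [[1, 2, 4], [3]].

So P = [[1, 2, 4], [3]].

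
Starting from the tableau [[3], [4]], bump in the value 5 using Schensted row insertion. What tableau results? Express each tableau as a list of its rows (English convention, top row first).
[[3, 5], [4]]

5 is larger than every entry of row 1, so it is appended to row 1. The new tableau is [[3, 5], [4]].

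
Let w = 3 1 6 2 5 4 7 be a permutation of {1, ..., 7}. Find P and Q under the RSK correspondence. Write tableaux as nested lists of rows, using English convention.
Insert each entry of the permutation into P by Schensted row insertion, recording in Q the position of each new cell.

After inserting 3: P = [[3]].
After inserting 1: P = [[1], [3]].
After inserting 6: P = [[1, 6], [3]].
After inserting 2: P = [[1, 2], [3, 6]].
After inserting 5: P = [[1, 2, 5], [3, 6]].
After inserting 4: P = [[1, 2, 4], [3, 5], [6]].
After inserting 7: P = [[1, 2, 4, 7], [3, 5], [6]].

So P = [[1, 2, 4, 7], [3, 5], [6]], Q = [[1, 3, 5, 7], [2, 4], [6]].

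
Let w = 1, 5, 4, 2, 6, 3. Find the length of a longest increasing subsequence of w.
3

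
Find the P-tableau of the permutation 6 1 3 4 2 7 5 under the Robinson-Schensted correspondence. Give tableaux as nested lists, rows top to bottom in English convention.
P = [[1, 2, 4, 5], [3, 7], [6]]

Insert 6: appended to row 1. P = [[6]].
Insert 1: 1 bumps 6 from row 1; 6 starts row 2. P = [[1], [6]].
Insert 3: appended to row 1. P = [[1, 3], [6]].
Insert 4: appended to row 1. P = [[1, 3, 4], [6]].
Insert 2: 2 bumps 3 from row 1; 3 bumps 6 from row 2; 6 starts row 3. P = [[1, 2, 4], [3], [6]].
Insert 7: appended to row 1. P = [[1, 2, 4, 7], [3], [6]].
Insert 5: 5 bumps 7 from row 1; 7 appends to row 2. P = [[1, 2, 4, 5], [3, 7], [6]].

So P = [[1, 2, 4, 5], [3, 7], [6]].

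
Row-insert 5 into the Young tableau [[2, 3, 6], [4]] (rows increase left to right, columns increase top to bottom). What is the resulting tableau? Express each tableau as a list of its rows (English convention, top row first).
[[2, 3, 5], [4, 6]]

In row 1, 5 replaces 6 (the leftmost entry greater than 5); 6 is bumped to row 2. 6 is appended to row 2. The new tableau is [[2, 3, 5], [4, 6]].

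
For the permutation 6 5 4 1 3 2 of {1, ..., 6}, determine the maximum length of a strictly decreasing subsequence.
5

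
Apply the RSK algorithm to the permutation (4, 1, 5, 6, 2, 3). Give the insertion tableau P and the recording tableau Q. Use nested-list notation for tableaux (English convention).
P = [[1, 2, 3], [4, 5, 6]], Q = [[1, 3, 4], [2, 5, 6]]

Insert each entry of the permutation into P by Schensted row insertion, recording in Q the position of each new cell.

After inserting 4: P = [[4]].
After inserting 1: P = [[1], [4]].
After inserting 5: P = [[1, 5], [4]].
After inserting 6: P = [[1, 5, 6], [4]].
After inserting 2: P = [[1, 2, 6], [4, 5]].
After inserting 3: P = [[1, 2, 3], [4, 5, 6]].

So P = [[1, 2, 3], [4, 5, 6]], Q = [[1, 3, 4], [2, 5, 6]].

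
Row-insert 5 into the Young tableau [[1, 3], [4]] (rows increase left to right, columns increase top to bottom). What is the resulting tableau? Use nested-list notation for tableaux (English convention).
5 is larger than every entry of row 1, so it is appended to row 1. The new tableau is [[1, 3, 5], [4]].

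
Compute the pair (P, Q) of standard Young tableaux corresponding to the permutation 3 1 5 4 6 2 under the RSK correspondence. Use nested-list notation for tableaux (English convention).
Insert each entry of the permutation into P by Schensted row insertion, recording in Q the position of each new cell.

Insert 3: appended to row 1. P = [[3]].
Insert 1: 1 bumps 3 from row 1; 3 starts row 2. P = [[1], [3]].
Insert 5: appended to row 1. P = [[1, 5], [3]].
Insert 4: 4 bumps 5 from row 1; 5 appends to row 2. P = [[1, 4], [3, 5]].
Insert 6: appended to row 1. P = [[1, 4, 6], [3, 5]].
Insert 2: 2 bumps 4 from row 1; 4 bumps 5 from row 2; 5 starts row 3. P = [[1, 2, 6], [3, 4], [5]].

So P = [[1, 2, 6], [3, 4], [5]], Q = [[1, 3, 5], [2, 4], [6]].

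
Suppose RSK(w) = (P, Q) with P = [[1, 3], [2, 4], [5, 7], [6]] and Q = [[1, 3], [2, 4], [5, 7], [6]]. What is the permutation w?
6 2 7 5 4 1 3

Reverse the RSK construction: for i from n down to 1, find the cell of Q containing i, remove the entry at that cell from P, and reverse-bump it up through P; the value ejected from row 1 is w(i).

Step i=7: Q has 7 at row 3, column 2; remove 7 from row 3 of P and reverse-bump: 7 enters row 2 and ejects 4; 4 enters row 1 and ejects 3. So w(7) = 3. P is now [[1, 4], [2, 7], [5], [6]].
Step i=6: Q has 6 at row 4, column 1; remove 6 from row 4 of P and reverse-bump: 6 enters row 3 and ejects 5; 5 enters row 2 and ejects 2; 2 enters row 1 and ejects 1. So w(6) = 1. P is now [[2, 4], [5, 7], [6]].
Step i=5: Q has 5 at row 3, column 1; remove 6 from row 3 of P and reverse-bump: 6 enters row 2 and ejects 5; 5 enters row 1 and ejects 4. So w(5) = 4. P is now [[2, 5], [6, 7]].
Step i=4: Q has 4 at row 2, column 2; remove 7 from row 2 of P and reverse-bump: 7 enters row 1 and ejects 5. So w(4) = 5. P is now [[2, 7], [6]].
Step i=3: Q has 3 at row 1, column 2; remove that cell from P, ejecting 7. So w(3) = 7. P is now [[2], [6]].
Step i=2: Q has 2 at row 2, column 1; remove 6 from row 2 of P and reverse-bump: 6 enters row 1 and ejects 2. So w(2) = 2. P is now [[6]].
Step i=1: Q has 1 at row 1, column 1; remove that cell from P, ejecting 6. So w(1) = 6. P is now [].

So w = 6 2 7 5 4 1 3.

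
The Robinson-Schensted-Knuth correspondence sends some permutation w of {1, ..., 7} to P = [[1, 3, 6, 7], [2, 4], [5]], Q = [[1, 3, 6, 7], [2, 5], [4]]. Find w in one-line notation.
Reverse the RSK construction: for i from n down to 1, find the cell of Q containing i, remove the entry at that cell from P, and reverse-bump it up through P; the value ejected from row 1 is w(i).

Step i=7: Q has 7 at row 1, column 4; remove that cell from P, ejecting 7. So w(7) = 7. P is now [[1, 3, 6], [2, 4], [5]].
Step i=6: Q has 6 at row 1, column 3; remove that cell from P, ejecting 6. So w(6) = 6. P is now [[1, 3], [2, 4], [5]].
Step i=5: Q has 5 at row 2, column 2; remove 4 from row 2 of P and reverse-bump: 4 enters row 1 and ejects 3. So w(5) = 3. P is now [[1, 4], [2], [5]].
Step i=4: Q has 4 at row 3, column 1; remove 5 from row 3 of P and reverse-bump: 5 enters row 2 and ejects 2; 2 enters row 1 and ejects 1. So w(4) = 1. P is now [[2, 4], [5]].
Step i=3: Q has 3 at row 1, column 2; remove that cell from P, ejecting 4. So w(3) = 4. P is now [[2], [5]].
Step i=2: Q has 2 at row 2, column 1; remove 5 from row 2 of P and reverse-bump: 5 enters row 1 and ejects 2. So w(2) = 2. P is now [[5]].
Step i=1: Q has 1 at row 1, column 1; remove that cell from P, ejecting 5. So w(1) = 5. P is now [].

So w = 5 2 4 1 3 6 7.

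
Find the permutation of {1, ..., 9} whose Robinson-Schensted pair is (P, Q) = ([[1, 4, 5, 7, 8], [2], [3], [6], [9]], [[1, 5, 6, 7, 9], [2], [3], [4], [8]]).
9 6 3 2 4 5 7 1 8

Reverse the RSK construction: for i from n down to 1, find the cell of Q containing i, remove the entry at that cell from P, and reverse-bump it up through P; the value ejected from row 1 is w(i).

Step i=9: Q has 9 at row 1, column 5; remove that cell from P, ejecting 8. So w(9) = 8. P is now [[1, 4, 5, 7], [2], [3], [6], [9]].
Step i=8: Q has 8 at row 5, column 1; remove 9 from row 5 of P and reverse-bump: 9 enters row 4 and ejects 6; 6 enters row 3 and ejects 3; 3 enters row 2 and ejects 2; 2 enters row 1 and ejects 1. So w(8) = 1. P is now [[2, 4, 5, 7], [3], [6], [9]].
Step i=7: Q has 7 at row 1, column 4; remove that cell from P, ejecting 7. So w(7) = 7. P is now [[2, 4, 5], [3], [6], [9]].
Step i=6: Q has 6 at row 1, column 3; remove that cell from P, ejecting 5. So w(6) = 5. P is now [[2, 4], [3], [6], [9]].
Step i=5: Q has 5 at row 1, column 2; remove that cell from P, ejecting 4. So w(5) = 4. P is now [[2], [3], [6], [9]].
Step i=4: Q has 4 at row 4, column 1; remove 9 from row 4 of P and reverse-bump: 9 enters row 3 and ejects 6; 6 enters row 2 and ejects 3; 3 enters row 1 and ejects 2. So w(4) = 2. P is now [[3], [6], [9]].
Step i=3: Q has 3 at row 3, column 1; remove 9 from row 3 of P and reverse-bump: 9 enters row 2 and ejects 6; 6 enters row 1 and ejects 3. So w(3) = 3. P is now [[6], [9]].
Step i=2: Q has 2 at row 2, column 1; remove 9 from row 2 of P and reverse-bump: 9 enters row 1 and ejects 6. So w(2) = 6. P is now [[9]].
Step i=1: Q has 1 at row 1, column 1; remove that cell from P, ejecting 9. So w(1) = 9. P is now [].

So w = 9 6 3 2 4 5 7 1 8.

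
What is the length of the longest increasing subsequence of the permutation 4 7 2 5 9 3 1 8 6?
3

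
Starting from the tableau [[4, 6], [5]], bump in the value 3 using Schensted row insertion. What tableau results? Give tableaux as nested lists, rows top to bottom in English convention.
[[3, 6], [4], [5]]

In row 1, 3 replaces 4 (the leftmost entry greater than 3); 4 is bumped to row 2. In row 2, 4 replaces 5 (the leftmost entry greater than 4); 5 is bumped to row 3. 5 starts a new row 3. The new tableau is [[3, 6], [4], [5]].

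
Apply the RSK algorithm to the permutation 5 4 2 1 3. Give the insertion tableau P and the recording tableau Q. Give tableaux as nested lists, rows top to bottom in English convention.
P = [[1, 3], [2], [4], [5]], Q = [[1, 5], [2], [3], [4]]

Insert each entry of the permutation into P by Schensted row insertion, recording in Q the position of each new cell.

Insert 5: appended to row 1. P = [[5]].
Insert 4: 4 bumps 5 from row 1; 5 starts row 2. P = [[4], [5]].
Insert 2: 2 bumps 4 from row 1; 4 bumps 5 from row 2; 5 starts row 3. P = [[2], [4], [5]].
Insert 1: 1 bumps 2 from row 1; 2 bumps 4 from row 2; 4 bumps 5 from row 3; 5 starts row 4. P = [[1], [2], [4], [5]].
Insert 3: appended to row 1. P = [[1, 3], [2], [4], [5]].

So P = [[1, 3], [2], [4], [5]], Q = [[1, 5], [2], [3], [4]].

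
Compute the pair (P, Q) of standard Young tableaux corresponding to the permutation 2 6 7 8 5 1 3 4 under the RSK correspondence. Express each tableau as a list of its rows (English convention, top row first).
Insert each entry of the permutation into P by Schensted row insertion, recording in Q the position of each new cell.

Insert 2: appended to row 1. P = [[2]], Q = [[1]].
Insert 6: appended to row 1. P = [[2, 6]], Q = [[1, 2]].
Insert 7: appended to row 1. P = [[2, 6, 7]], Q = [[1, 2, 3]].
Insert 8: appended to row 1. P = [[2, 6, 7, 8]], Q = [[1, 2, 3, 4]].
Insert 5: 5 bumps 6 from row 1; 6 starts row 2. P = [[2, 5, 7, 8], [6]], Q = [[1, 2, 3, 4], [5]].
Insert 1: 1 bumps 2 from row 1; 2 bumps 6 from row 2; 6 starts row 3. P = [[1, 5, 7, 8], [2], [6]], Q = [[1, 2, 3, 4], [5], [6]].
Insert 3: 3 bumps 5 from row 1; 5 appends to row 2. P = [[1, 3, 7, 8], [2, 5], [6]], Q = [[1, 2, 3, 4], [5, 7], [6]].
Insert 4: 4 bumps 7 from row 1; 7 appends to row 2. P = [[1, 3, 4, 8], [2, 5, 7], [6]], Q = [[1, 2, 3, 4], [5, 7, 8], [6]].

So P = [[1, 3, 4, 8], [2, 5, 7], [6]], Q = [[1, 2, 3, 4], [5, 7, 8], [6]].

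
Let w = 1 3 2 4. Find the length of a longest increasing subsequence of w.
3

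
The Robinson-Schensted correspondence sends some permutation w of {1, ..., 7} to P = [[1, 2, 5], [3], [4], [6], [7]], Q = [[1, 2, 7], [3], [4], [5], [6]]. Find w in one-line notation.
1 7 6 4 3 2 5

Reverse the RSK construction: for i from n down to 1, find the cell of Q containing i, remove the entry at that cell from P, and reverse-bump it up through P; the value ejected from row 1 is w(i).

Step i=7: Q has 7 at row 1, column 3; remove that cell from P, ejecting 5. So w(7) = 5. P is now [[1, 2], [3], [4], [6], [7]].
Step i=6: Q has 6 at row 5, column 1; remove 7 from row 5 of P and reverse-bump: 7 enters row 4 and ejects 6; 6 enters row 3 and ejects 4; 4 enters row 2 and ejects 3; 3 enters row 1 and ejects 2. So w(6) = 2. P is now [[1, 3], [4], [6], [7]].
Step i=5: Q has 5 at row 4, column 1; remove 7 from row 4 of P and reverse-bump: 7 enters row 3 and ejects 6; 6 enters row 2 and ejects 4; 4 enters row 1 and ejects 3. So w(5) = 3. P is now [[1, 4], [6], [7]].
Step i=4: Q has 4 at row 3, column 1; remove 7 from row 3 of P and reverse-bump: 7 enters row 2 and ejects 6; 6 enters row 1 and ejects 4. So w(4) = 4. P is now [[1, 6], [7]].
Step i=3: Q has 3 at row 2, column 1; remove 7 from row 2 of P and reverse-bump: 7 enters row 1 and ejects 6. So w(3) = 6. P is now [[1, 7]].
Step i=2: Q has 2 at row 1, column 2; remove that cell from P, ejecting 7. So w(2) = 7. P is now [[1]].
Step i=1: Q has 1 at row 1, column 1; remove that cell from P, ejecting 1. So w(1) = 1. P is now [].

So w = 1 7 6 4 3 2 5.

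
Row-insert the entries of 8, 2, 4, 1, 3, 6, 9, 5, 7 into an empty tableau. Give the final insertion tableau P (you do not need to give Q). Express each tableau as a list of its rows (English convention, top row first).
Insert 8: appended to row 1. P = [[8]].
Insert 2: 2 bumps 8 from row 1; 8 starts row 2. P = [[2], [8]].
Insert 4: appended to row 1. P = [[2, 4], [8]].
Insert 1: 1 bumps 2 from row 1; 2 bumps 8 from row 2; 8 starts row 3. P = [[1, 4], [2], [8]].
Insert 3: 3 bumps 4 from row 1; 4 appends to row 2. P = [[1, 3], [2, 4], [8]].
Insert 6: appended to row 1. P = [[1, 3, 6], [2, 4], [8]].
Insert 9: appended to row 1. P = [[1, 3, 6, 9], [2, 4], [8]].
Insert 5: 5 bumps 6 from row 1; 6 appends to row 2. P = [[1, 3, 5, 9], [2, 4, 6], [8]].
Insert 7: 7 bumps 9 from row 1; 9 appends to row 2. P = [[1, 3, 5, 7], [2, 4, 6, 9], [8]].

So P = [[1, 3, 5, 7], [2, 4, 6, 9], [8]].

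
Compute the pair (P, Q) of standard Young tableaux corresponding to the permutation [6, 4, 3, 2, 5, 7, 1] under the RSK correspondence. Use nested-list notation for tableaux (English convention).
P = [[1, 5, 7], [2], [3], [4], [6]], Q = [[1, 5, 6], [2], [3], [4], [7]]

Insert each entry of the permutation into P by Schensted row insertion, recording in Q the position of each new cell.

Insert 6: appended to row 1. P = [[6]], Q = [[1]].
Insert 4: 4 bumps 6 from row 1; 6 starts row 2. P = [[4], [6]], Q = [[1], [2]].
Insert 3: 3 bumps 4 from row 1; 4 bumps 6 from row 2; 6 starts row 3. P = [[3], [4], [6]], Q = [[1], [2], [3]].
Insert 2: 2 bumps 3 from row 1; 3 bumps 4 from row 2; 4 bumps 6 from row 3; 6 starts row 4. P = [[2], [3], [4], [6]], Q = [[1], [2], [3], [4]].
Insert 5: appended to row 1. P = [[2, 5], [3], [4], [6]], Q = [[1, 5], [2], [3], [4]].
Insert 7: appended to row 1. P = [[2, 5, 7], [3], [4], [6]], Q = [[1, 5, 6], [2], [3], [4]].
Insert 1: 1 bumps 2 from row 1; 2 bumps 3 from row 2; 3 bumps 4 from row 3; 4 bumps 6 from row 4; 6 starts row 5. P = [[1, 5, 7], [2], [3], [4], [6]], Q = [[1, 5, 6], [2], [3], [4], [7]].

So P = [[1, 5, 7], [2], [3], [4], [6]], Q = [[1, 5, 6], [2], [3], [4], [7]].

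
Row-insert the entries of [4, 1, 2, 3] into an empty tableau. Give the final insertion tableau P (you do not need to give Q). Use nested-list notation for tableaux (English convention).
P = [[1, 2, 3], [4]]

Insert 4: appended to row 1. P = [[4]].
Insert 1: 1 bumps 4 from row 1; 4 starts row 2. P = [[1], [4]].
Insert 2: appended to row 1. P = [[1, 2], [4]].
Insert 3: appended to row 1. P = [[1, 2, 3], [4]].

So P = [[1, 2, 3], [4]].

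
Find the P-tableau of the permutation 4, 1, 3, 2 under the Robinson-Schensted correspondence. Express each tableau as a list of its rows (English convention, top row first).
P = [[1, 2], [3], [4]]

Insert 4: appended to row 1. P = [[4]].
Insert 1: 1 bumps 4 from row 1; 4 starts row 2. P = [[1], [4]].
Insert 3: appended to row 1. P = [[1, 3], [4]].
Insert 2: 2 bumps 3 from row 1; 3 bumps 4 from row 2; 4 starts row 3. P = [[1, 2], [3], [4]].

So P = [[1, 2], [3], [4]].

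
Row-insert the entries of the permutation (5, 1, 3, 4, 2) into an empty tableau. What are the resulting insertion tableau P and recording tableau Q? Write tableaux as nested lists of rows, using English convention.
P = [[1, 2, 4], [3], [5]], Q = [[1, 3, 4], [2], [5]]

Insert each entry of the permutation into P by Schensted row insertion, recording in Q the position of each new cell.

After inserting 5: P = [[5]].
After inserting 1: P = [[1], [5]].
After inserting 3: P = [[1, 3], [5]].
After inserting 4: P = [[1, 3, 4], [5]].
After inserting 2: P = [[1, 2, 4], [3], [5]].

So P = [[1, 2, 4], [3], [5]], Q = [[1, 3, 4], [2], [5]].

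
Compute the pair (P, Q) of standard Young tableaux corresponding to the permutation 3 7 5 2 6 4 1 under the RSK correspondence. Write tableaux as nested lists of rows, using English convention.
P = [[1, 4, 6], [2, 5], [3], [7]], Q = [[1, 2, 5], [3, 6], [4], [7]]

Insert each entry of the permutation into P by Schensted row insertion, recording in Q the position of each new cell.

Insert 3: appended to row 1. P = [[3]].
Insert 7: appended to row 1. P = [[3, 7]].
Insert 5: 5 bumps 7 from row 1; 7 starts row 2. P = [[3, 5], [7]].
Insert 2: 2 bumps 3 from row 1; 3 bumps 7 from row 2; 7 starts row 3. P = [[2, 5], [3], [7]].
Insert 6: appended to row 1. P = [[2, 5, 6], [3], [7]].
Insert 4: 4 bumps 5 from row 1; 5 appends to row 2. P = [[2, 4, 6], [3, 5], [7]].
Insert 1: 1 bumps 2 from row 1; 2 bumps 3 from row 2; 3 bumps 7 from row 3; 7 starts row 4. P = [[1, 4, 6], [2, 5], [3], [7]].

So P = [[1, 4, 6], [2, 5], [3], [7]], Q = [[1, 2, 5], [3, 6], [4], [7]].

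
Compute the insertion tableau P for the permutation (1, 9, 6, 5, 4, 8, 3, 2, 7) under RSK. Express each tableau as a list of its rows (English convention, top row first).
Insert 1: appended to row 1. P = [[1]].
Insert 9: appended to row 1. P = [[1, 9]].
Insert 6: 6 bumps 9 from row 1; 9 starts row 2. P = [[1, 6], [9]].
Insert 5: 5 bumps 6 from row 1; 6 bumps 9 from row 2; 9 starts row 3. P = [[1, 5], [6], [9]].
Insert 4: 4 bumps 5 from row 1; 5 bumps 6 from row 2; 6 bumps 9 from row 3; 9 starts row 4. P = [[1, 4], [5], [6], [9]].
Insert 8: appended to row 1. P = [[1, 4, 8], [5], [6], [9]].
Insert 3: 3 bumps 4 from row 1; 4 bumps 5 from row 2; 5 bumps 6 from row 3; 6 bumps 9 from row 4; 9 starts row 5. P = [[1, 3, 8], [4], [5], [6], [9]].
Insert 2: 2 bumps 3 from row 1; 3 bumps 4 from row 2; 4 bumps 5 from row 3; 5 bumps 6 from row 4; 6 bumps 9 from row 5; 9 starts row 6. P = [[1, 2, 8], [3], [4], [5], [6], [9]].
Insert 7: 7 bumps 8 from row 1; 8 appends to row 2. P = [[1, 2, 7], [3, 8], [4], [5], [6], [9]].

So P = [[1, 2, 7], [3, 8], [4], [5], [6], [9]].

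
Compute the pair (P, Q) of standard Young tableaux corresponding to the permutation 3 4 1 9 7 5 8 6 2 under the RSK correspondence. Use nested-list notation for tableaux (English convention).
Insert each entry of the permutation into P by Schensted row insertion, recording in Q the position of each new cell.

Insert 3: appended to row 1. P = [[3]].
Insert 4: appended to row 1. P = [[3, 4]].
Insert 1: 1 bumps 3 from row 1; 3 starts row 2. P = [[1, 4], [3]].
Insert 9: appended to row 1. P = [[1, 4, 9], [3]].
Insert 7: 7 bumps 9 from row 1; 9 appends to row 2. P = [[1, 4, 7], [3, 9]].
Insert 5: 5 bumps 7 from row 1; 7 bumps 9 from row 2; 9 starts row 3. P = [[1, 4, 5], [3, 7], [9]].
Insert 8: appended to row 1. P = [[1, 4, 5, 8], [3, 7], [9]].
Insert 6: 6 bumps 8 from row 1; 8 appends to row 2. P = [[1, 4, 5, 6], [3, 7, 8], [9]].
Insert 2: 2 bumps 4 from row 1; 4 bumps 7 from row 2; 7 bumps 9 from row 3; 9 starts row 4. P = [[1, 2, 5, 6], [3, 4, 8], [7], [9]].

So P = [[1, 2, 5, 6], [3, 4, 8], [7], [9]], Q = [[1, 2, 4, 7], [3, 5, 8], [6], [9]].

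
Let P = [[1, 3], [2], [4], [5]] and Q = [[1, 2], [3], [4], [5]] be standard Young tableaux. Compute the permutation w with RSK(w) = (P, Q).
Reverse the RSK construction: for i from n down to 1, find the cell of Q containing i, remove the entry at that cell from P, and reverse-bump it up through P; the value ejected from row 1 is w(i).

Step i=5: Q has 5 at row 4, column 1; remove 5 from row 4 of P and reverse-bump: 5 enters row 3 and ejects 4; 4 enters row 2 and ejects 2; 2 enters row 1 and ejects 1. So w(5) = 1. P is now [[2, 3], [4], [5]].
Step i=4: Q has 4 at row 3, column 1; remove 5 from row 3 of P and reverse-bump: 5 enters row 2 and ejects 4; 4 enters row 1 and ejects 3. So w(4) = 3. P is now [[2, 4], [5]].
Step i=3: Q has 3 at row 2, column 1; remove 5 from row 2 of P and reverse-bump: 5 enters row 1 and ejects 4. So w(3) = 4. P is now [[2, 5]].
Step i=2: Q has 2 at row 1, column 2; remove that cell from P, ejecting 5. So w(2) = 5. P is now [[2]].
Step i=1: Q has 1 at row 1, column 1; remove that cell from P, ejecting 2. So w(1) = 2. P is now [].

So w = 2 5 4 3 1.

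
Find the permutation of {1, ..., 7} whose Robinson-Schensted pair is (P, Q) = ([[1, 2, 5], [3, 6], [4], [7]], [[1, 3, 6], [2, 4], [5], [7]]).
4 1 7 6 3 5 2

Reverse the RSK construction: for i from n down to 1, find the cell of Q containing i, remove the entry at that cell from P, and reverse-bump it up through P; the value ejected from row 1 is w(i).

Step i=7: Q has 7 at row 4, column 1; remove 7 from row 4 of P and reverse-bump: 7 enters row 3 and ejects 4; 4 enters row 2 and ejects 3; 3 enters row 1 and ejects 2. So w(7) = 2. P is now [[1, 3, 5], [4, 6], [7]].
Step i=6: Q has 6 at row 1, column 3; remove that cell from P, ejecting 5. So w(6) = 5. P is now [[1, 3], [4, 6], [7]].
Step i=5: Q has 5 at row 3, column 1; remove 7 from row 3 of P and reverse-bump: 7 enters row 2 and ejects 6; 6 enters row 1 and ejects 3. So w(5) = 3. P is now [[1, 6], [4, 7]].
Step i=4: Q has 4 at row 2, column 2; remove 7 from row 2 of P and reverse-bump: 7 enters row 1 and ejects 6. So w(4) = 6. P is now [[1, 7], [4]].
Step i=3: Q has 3 at row 1, column 2; remove that cell from P, ejecting 7. So w(3) = 7. P is now [[1], [4]].
Step i=2: Q has 2 at row 2, column 1; remove 4 from row 2 of P and reverse-bump: 4 enters row 1 and ejects 1. So w(2) = 1. P is now [[4]].
Step i=1: Q has 1 at row 1, column 1; remove that cell from P, ejecting 4. So w(1) = 4. P is now [].

So w = 4 1 7 6 3 5 2.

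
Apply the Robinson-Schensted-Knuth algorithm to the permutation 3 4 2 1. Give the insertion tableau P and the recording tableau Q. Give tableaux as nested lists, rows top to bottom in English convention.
P = [[1, 4], [2], [3]], Q = [[1, 2], [3], [4]]

Insert each entry of the permutation into P by Schensted row insertion, recording in Q the position of each new cell.

Insert 3: appended to row 1. P = [[3]].
Insert 4: appended to row 1. P = [[3, 4]].
Insert 2: 2 bumps 3 from row 1; 3 starts row 2. P = [[2, 4], [3]].
Insert 1: 1 bumps 2 from row 1; 2 bumps 3 from row 2; 3 starts row 3. P = [[1, 4], [2], [3]].

So P = [[1, 4], [2], [3]], Q = [[1, 2], [3], [4]].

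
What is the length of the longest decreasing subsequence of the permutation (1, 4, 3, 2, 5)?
3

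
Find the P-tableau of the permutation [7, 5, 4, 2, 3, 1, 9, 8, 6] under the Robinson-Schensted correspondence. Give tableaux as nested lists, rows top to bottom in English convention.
Insert 7: appended to row 1. P = [[7]].
Insert 5: 5 bumps 7 from row 1; 7 starts row 2. P = [[5], [7]].
Insert 4: 4 bumps 5 from row 1; 5 bumps 7 from row 2; 7 starts row 3. P = [[4], [5], [7]].
Insert 2: 2 bumps 4 from row 1; 4 bumps 5 from row 2; 5 bumps 7 from row 3; 7 starts row 4. P = [[2], [4], [5], [7]].
Insert 3: appended to row 1. P = [[2, 3], [4], [5], [7]].
Insert 1: 1 bumps 2 from row 1; 2 bumps 4 from row 2; 4 bumps 5 from row 3; 5 bumps 7 from row 4; 7 starts row 5. P = [[1, 3], [2], [4], [5], [7]].
Insert 9: appended to row 1. P = [[1, 3, 9], [2], [4], [5], [7]].
Insert 8: 8 bumps 9 from row 1; 9 appends to row 2. P = [[1, 3, 8], [2, 9], [4], [5], [7]].
Insert 6: 6 bumps 8 from row 1; 8 bumps 9 from row 2; 9 appends to row 3. P = [[1, 3, 6], [2, 8], [4, 9], [5], [7]].

So P = [[1, 3, 6], [2, 8], [4, 9], [5], [7]].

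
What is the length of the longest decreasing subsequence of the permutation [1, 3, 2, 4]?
2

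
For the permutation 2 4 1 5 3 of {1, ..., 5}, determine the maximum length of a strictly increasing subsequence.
3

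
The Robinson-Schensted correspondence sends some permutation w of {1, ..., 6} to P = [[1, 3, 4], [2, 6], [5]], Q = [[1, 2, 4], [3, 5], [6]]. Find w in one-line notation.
2 5 3 6 4 1

Reverse RSK: for i = n, n-1, ..., 1, locate i in Q, remove the corresponding corner cell from P, and reverse-bump its entry up through P; the value ejected from row 1 is w(i).

So w = 2 5 3 6 4 1.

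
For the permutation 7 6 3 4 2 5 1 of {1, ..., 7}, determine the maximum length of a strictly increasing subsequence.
3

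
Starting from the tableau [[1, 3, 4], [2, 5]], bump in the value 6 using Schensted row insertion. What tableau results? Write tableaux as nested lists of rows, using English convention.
[[1, 3, 4, 6], [2, 5]]

6 is larger than every entry of row 1, so it is appended to row 1. The new tableau is [[1, 3, 4, 6], [2, 5]].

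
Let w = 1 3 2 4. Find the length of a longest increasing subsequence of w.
3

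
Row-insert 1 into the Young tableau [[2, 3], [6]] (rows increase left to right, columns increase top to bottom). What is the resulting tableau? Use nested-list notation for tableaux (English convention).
In row 1, 1 replaces 2 (the leftmost entry greater than 1); 2 is bumped to row 2. In row 2, 2 replaces 6 (the leftmost entry greater than 2); 6 is bumped to row 3. 6 starts a new row 3. The new tableau is [[1, 3], [2], [6]].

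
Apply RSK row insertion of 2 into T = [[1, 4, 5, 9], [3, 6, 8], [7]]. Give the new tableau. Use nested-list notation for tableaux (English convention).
In row 1, 2 replaces 4 (the leftmost entry greater than 2); 4 is bumped to row 2. In row 2, 4 replaces 6 (the leftmost entry greater than 4); 6 is bumped to row 3. In row 3, 6 replaces 7 (the leftmost entry greater than 6); 7 is bumped to row 4. 7 starts a new row 4. The new tableau is [[1, 2, 5, 9], [3, 4, 8], [6], [7]].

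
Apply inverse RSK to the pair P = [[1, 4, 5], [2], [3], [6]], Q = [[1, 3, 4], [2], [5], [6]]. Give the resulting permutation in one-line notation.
6 3 4 5 2 1

Reverse the RSK construction: for i from n down to 1, find the cell of Q containing i, remove the entry at that cell from P, and reverse-bump it up through P; the value ejected from row 1 is w(i).

Step i=6: Q has 6 at row 4, column 1; remove 6 from row 4 of P and reverse-bump: 6 enters row 3 and ejects 3; 3 enters row 2 and ejects 2; 2 enters row 1 and ejects 1. So w(6) = 1. P is now [[2, 4, 5], [3], [6]].
Step i=5: Q has 5 at row 3, column 1; remove 6 from row 3 of P and reverse-bump: 6 enters row 2 and ejects 3; 3 enters row 1 and ejects 2. So w(5) = 2. P is now [[3, 4, 5], [6]].
Step i=4: Q has 4 at row 1, column 3; remove that cell from P, ejecting 5. So w(4) = 5. P is now [[3, 4], [6]].
Step i=3: Q has 3 at row 1, column 2; remove that cell from P, ejecting 4. So w(3) = 4. P is now [[3], [6]].
Step i=2: Q has 2 at row 2, column 1; remove 6 from row 2 of P and reverse-bump: 6 enters row 1 and ejects 3. So w(2) = 3. P is now [[6]].
Step i=1: Q has 1 at row 1, column 1; remove that cell from P, ejecting 6. So w(1) = 6. P is now [].

So w = 6 3 4 5 2 1.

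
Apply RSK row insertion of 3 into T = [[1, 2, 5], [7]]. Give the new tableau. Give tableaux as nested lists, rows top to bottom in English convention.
[[1, 2, 3], [5], [7]]

In row 1, 3 replaces 5 (the leftmost entry greater than 3); 5 is bumped to row 2. In row 2, 5 replaces 7 (the leftmost entry greater than 5); 7 is bumped to row 3. 7 starts a new row 3. The new tableau is [[1, 2, 3], [5], [7]].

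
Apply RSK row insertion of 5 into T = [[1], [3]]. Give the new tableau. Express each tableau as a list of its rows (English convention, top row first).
5 is larger than every entry of row 1, so it is appended to row 1. The new tableau is [[1, 5], [3]].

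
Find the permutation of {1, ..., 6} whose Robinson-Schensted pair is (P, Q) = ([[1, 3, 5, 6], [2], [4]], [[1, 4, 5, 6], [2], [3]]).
4 2 1 3 5 6

Reverse RSK: for i = n, n-1, ..., 1, locate i in Q, remove the corresponding corner cell from P, and reverse-bump its entry up through P; the value ejected from row 1 is w(i).

So w = 4 2 1 3 5 6.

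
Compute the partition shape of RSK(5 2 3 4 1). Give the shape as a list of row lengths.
[3, 1, 1]

RSK row insertion gives P = [[1, 3, 4], [2], [5]], which has shape [3, 1, 1].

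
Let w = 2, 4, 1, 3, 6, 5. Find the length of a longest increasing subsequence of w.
3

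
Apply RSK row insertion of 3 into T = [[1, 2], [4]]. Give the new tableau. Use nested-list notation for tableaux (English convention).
3 is larger than every entry of row 1, so it is appended to row 1. The new tableau is [[1, 2, 3], [4]].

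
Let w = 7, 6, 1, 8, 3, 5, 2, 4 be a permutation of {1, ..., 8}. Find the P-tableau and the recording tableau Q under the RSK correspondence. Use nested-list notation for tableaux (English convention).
Insert each entry of the permutation into P by Schensted row insertion, recording in Q the position of each new cell.

Insert 7: appended to row 1. P = [[7]].
Insert 6: 6 bumps 7 from row 1; 7 starts row 2. P = [[6], [7]].
Insert 1: 1 bumps 6 from row 1; 6 bumps 7 from row 2; 7 starts row 3. P = [[1], [6], [7]].
Insert 8: appended to row 1. P = [[1, 8], [6], [7]].
Insert 3: 3 bumps 8 from row 1; 8 appends to row 2. P = [[1, 3], [6, 8], [7]].
Insert 5: appended to row 1. P = [[1, 3, 5], [6, 8], [7]].
Insert 2: 2 bumps 3 from row 1; 3 bumps 6 from row 2; 6 bumps 7 from row 3; 7 starts row 4. P = [[1, 2, 5], [3, 8], [6], [7]].
Insert 4: 4 bumps 5 from row 1; 5 bumps 8 from row 2; 8 appends to row 3. P = [[1, 2, 4], [3, 5], [6, 8], [7]].

So P = [[1, 2, 4], [3, 5], [6, 8], [7]], Q = [[1, 4, 6], [2, 5], [3, 8], [7]].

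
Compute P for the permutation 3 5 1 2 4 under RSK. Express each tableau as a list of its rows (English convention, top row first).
P = [[1, 2, 4], [3, 5]]

After inserting 3: P = [[3]].
After inserting 5: P = [[3, 5]].
After inserting 1: P = [[1, 5], [3]].
After inserting 2: P = [[1, 2], [3, 5]].
After inserting 4: P = [[1, 2, 4], [3, 5]].

So P = [[1, 2, 4], [3, 5]].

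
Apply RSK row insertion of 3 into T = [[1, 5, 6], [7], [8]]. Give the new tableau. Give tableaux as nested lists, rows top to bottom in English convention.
[[1, 3, 6], [5], [7], [8]]

In row 1, 3 replaces 5 (the leftmost entry greater than 3); 5 is bumped to row 2. In row 2, 5 replaces 7 (the leftmost entry greater than 5); 7 is bumped to row 3. In row 3, 7 replaces 8 (the leftmost entry greater than 7); 8 is bumped to row 4. 8 starts a new row 4. The new tableau is [[1, 3, 6], [5], [7], [8]].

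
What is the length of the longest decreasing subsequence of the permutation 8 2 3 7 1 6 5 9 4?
5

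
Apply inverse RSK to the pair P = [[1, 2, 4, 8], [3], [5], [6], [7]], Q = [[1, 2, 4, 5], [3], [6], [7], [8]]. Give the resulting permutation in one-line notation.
1 7 3 6 8 5 4 2

Reverse RSK: for i = n, n-1, ..., 1, locate i in Q, remove the corresponding corner cell from P, and reverse-bump its entry up through P; the value ejected from row 1 is w(i).

So w = 1 7 3 6 8 5 4 2.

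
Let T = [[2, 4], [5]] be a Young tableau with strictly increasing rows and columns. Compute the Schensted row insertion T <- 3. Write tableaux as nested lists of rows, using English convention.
[[2, 3], [4], [5]]

In row 1, 3 replaces 4 (the leftmost entry greater than 3); 4 is bumped to row 2. In row 2, 4 replaces 5 (the leftmost entry greater than 4); 5 is bumped to row 3. 5 starts a new row 3. The new tableau is [[2, 3], [4], [5]].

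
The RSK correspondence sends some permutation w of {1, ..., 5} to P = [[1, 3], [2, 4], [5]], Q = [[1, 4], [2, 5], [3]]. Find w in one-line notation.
Reverse the RSK construction: for i from n down to 1, find the cell of Q containing i, remove the entry at that cell from P, and reverse-bump it up through P; the value ejected from row 1 is w(i).

Step i=5: Q has 5 at row 2, column 2; remove 4 from row 2 of P and reverse-bump: 4 enters row 1 and ejects 3. So w(5) = 3. P is now [[1, 4], [2], [5]].
Step i=4: Q has 4 at row 1, column 2; remove that cell from P, ejecting 4. So w(4) = 4. P is now [[1], [2], [5]].
Step i=3: Q has 3 at row 3, column 1; remove 5 from row 3 of P and reverse-bump: 5 enters row 2 and ejects 2; 2 enters row 1 and ejects 1. So w(3) = 1. P is now [[2], [5]].
Step i=2: Q has 2 at row 2, column 1; remove 5 from row 2 of P and reverse-bump: 5 enters row 1 and ejects 2. So w(2) = 2. P is now [[5]].
Step i=1: Q has 1 at row 1, column 1; remove that cell from P, ejecting 5. So w(1) = 5. P is now [].

So w = 5 2 1 4 3.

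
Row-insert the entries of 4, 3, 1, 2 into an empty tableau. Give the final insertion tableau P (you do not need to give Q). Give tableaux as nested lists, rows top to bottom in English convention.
P = [[1, 2], [3], [4]]

After inserting 4: P = [[4]].
After inserting 3: P = [[3], [4]].
After inserting 1: P = [[1], [3], [4]].
After inserting 2: P = [[1, 2], [3], [4]].

So P = [[1, 2], [3], [4]].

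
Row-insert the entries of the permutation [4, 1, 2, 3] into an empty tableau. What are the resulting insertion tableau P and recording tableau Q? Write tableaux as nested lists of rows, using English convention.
Insert each entry of the permutation into P by Schensted row insertion, recording in Q the position of each new cell.

Insert 4: appended to row 1. P = [[4]], Q = [[1]].
Insert 1: 1 bumps 4 from row 1; 4 starts row 2. P = [[1], [4]], Q = [[1], [2]].
Insert 2: appended to row 1. P = [[1, 2], [4]], Q = [[1, 3], [2]].
Insert 3: appended to row 1. P = [[1, 2, 3], [4]], Q = [[1, 3, 4], [2]].

So P = [[1, 2, 3], [4]], Q = [[1, 3, 4], [2]].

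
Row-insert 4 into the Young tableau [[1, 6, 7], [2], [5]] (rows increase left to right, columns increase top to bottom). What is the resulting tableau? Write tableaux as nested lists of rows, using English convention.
[[1, 4, 7], [2, 6], [5]]

In row 1, 4 replaces 6 (the leftmost entry greater than 4); 6 is bumped to row 2. 6 is appended to row 2. The new tableau is [[1, 4, 7], [2, 6], [5]].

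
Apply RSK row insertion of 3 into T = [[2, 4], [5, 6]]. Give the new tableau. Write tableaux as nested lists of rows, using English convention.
In row 1, 3 replaces 4 (the leftmost entry greater than 3); 4 is bumped to row 2. In row 2, 4 replaces 5 (the leftmost entry greater than 4); 5 is bumped to row 3. 5 starts a new row 3. The new tableau is [[2, 3], [4, 6], [5]].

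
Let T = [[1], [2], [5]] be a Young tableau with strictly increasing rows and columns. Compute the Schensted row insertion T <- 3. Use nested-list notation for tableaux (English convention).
[[1, 3], [2], [5]]

3 is larger than every entry of row 1, so it is appended to row 1. The new tableau is [[1, 3], [2], [5]].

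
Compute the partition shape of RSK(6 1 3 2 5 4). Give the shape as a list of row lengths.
Row-insert each entry into an empty tableau.

After inserting 6: P = [[6]].
After inserting 1: P = [[1], [6]].
After inserting 3: P = [[1, 3], [6]].
After inserting 2: P = [[1, 2], [3], [6]].
After inserting 5: P = [[1, 2, 5], [3], [6]].
After inserting 4: P = [[1, 2, 4], [3, 5], [6]].

The final insertion tableau P = [[1, 2, 4], [3, 5], [6]] has shape [3, 2, 1].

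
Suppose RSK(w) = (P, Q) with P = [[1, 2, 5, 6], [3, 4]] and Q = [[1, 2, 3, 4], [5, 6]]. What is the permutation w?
3 4 5 6 1 2

Reverse the RSK construction: for i from n down to 1, find the cell of Q containing i, remove the entry at that cell from P, and reverse-bump it up through P; the value ejected from row 1 is w(i).

Step i=6: Q has 6 at row 2, column 2; remove 4 from row 2 of P and reverse-bump: 4 enters row 1 and ejects 2. So w(6) = 2. P is now [[1, 4, 5, 6], [3]].
Step i=5: Q has 5 at row 2, column 1; remove 3 from row 2 of P and reverse-bump: 3 enters row 1 and ejects 1. So w(5) = 1. P is now [[3, 4, 5, 6]].
Step i=4: Q has 4 at row 1, column 4; remove that cell from P, ejecting 6. So w(4) = 6. P is now [[3, 4, 5]].
Step i=3: Q has 3 at row 1, column 3; remove that cell from P, ejecting 5. So w(3) = 5. P is now [[3, 4]].
Step i=2: Q has 2 at row 1, column 2; remove that cell from P, ejecting 4. So w(2) = 4. P is now [[3]].
Step i=1: Q has 1 at row 1, column 1; remove that cell from P, ejecting 3. So w(1) = 3. P is now [].

So w = 3 4 5 6 1 2.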